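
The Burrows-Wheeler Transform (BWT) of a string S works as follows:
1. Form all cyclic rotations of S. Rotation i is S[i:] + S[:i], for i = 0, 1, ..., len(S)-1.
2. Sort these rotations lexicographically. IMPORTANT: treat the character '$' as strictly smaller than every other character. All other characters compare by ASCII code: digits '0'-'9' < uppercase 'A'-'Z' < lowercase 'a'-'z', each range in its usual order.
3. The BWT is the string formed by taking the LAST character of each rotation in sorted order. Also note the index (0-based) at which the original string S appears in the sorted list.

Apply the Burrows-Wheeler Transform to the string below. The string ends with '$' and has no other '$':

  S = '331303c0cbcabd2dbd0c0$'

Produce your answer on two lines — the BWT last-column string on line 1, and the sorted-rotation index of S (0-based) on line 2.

All 22 rotations (rotation i = S[i:]+S[:i]):
  rot[0] = 331303c0cbcabd2dbd0c0$
  rot[1] = 31303c0cbcabd2dbd0c0$3
  rot[2] = 1303c0cbcabd2dbd0c0$33
  rot[3] = 303c0cbcabd2dbd0c0$331
  rot[4] = 03c0cbcabd2dbd0c0$3313
  rot[5] = 3c0cbcabd2dbd0c0$33130
  rot[6] = c0cbcabd2dbd0c0$331303
  rot[7] = 0cbcabd2dbd0c0$331303c
  rot[8] = cbcabd2dbd0c0$331303c0
  rot[9] = bcabd2dbd0c0$331303c0c
  rot[10] = cabd2dbd0c0$331303c0cb
  rot[11] = abd2dbd0c0$331303c0cbc
  rot[12] = bd2dbd0c0$331303c0cbca
  rot[13] = d2dbd0c0$331303c0cbcab
  rot[14] = 2dbd0c0$331303c0cbcabd
  rot[15] = dbd0c0$331303c0cbcabd2
  rot[16] = bd0c0$331303c0cbcabd2d
  rot[17] = d0c0$331303c0cbcabd2db
  rot[18] = 0c0$331303c0cbcabd2dbd
  rot[19] = c0$331303c0cbcabd2dbd0
  rot[20] = 0$331303c0cbcabd2dbd0c
  rot[21] = $331303c0cbcabd2dbd0c0
Sorted (with $ < everything):
  sorted[0] = $331303c0cbcabd2dbd0c0  (last char: '0')
  sorted[1] = 0$331303c0cbcabd2dbd0c  (last char: 'c')
  sorted[2] = 03c0cbcabd2dbd0c0$3313  (last char: '3')
  sorted[3] = 0c0$331303c0cbcabd2dbd  (last char: 'd')
  sorted[4] = 0cbcabd2dbd0c0$331303c  (last char: 'c')
  sorted[5] = 1303c0cbcabd2dbd0c0$33  (last char: '3')
  sorted[6] = 2dbd0c0$331303c0cbcabd  (last char: 'd')
  sorted[7] = 303c0cbcabd2dbd0c0$331  (last char: '1')
  sorted[8] = 31303c0cbcabd2dbd0c0$3  (last char: '3')
  sorted[9] = 331303c0cbcabd2dbd0c0$  (last char: '$')
  sorted[10] = 3c0cbcabd2dbd0c0$33130  (last char: '0')
  sorted[11] = abd2dbd0c0$331303c0cbc  (last char: 'c')
  sorted[12] = bcabd2dbd0c0$331303c0c  (last char: 'c')
  sorted[13] = bd0c0$331303c0cbcabd2d  (last char: 'd')
  sorted[14] = bd2dbd0c0$331303c0cbca  (last char: 'a')
  sorted[15] = c0$331303c0cbcabd2dbd0  (last char: '0')
  sorted[16] = c0cbcabd2dbd0c0$331303  (last char: '3')
  sorted[17] = cabd2dbd0c0$331303c0cb  (last char: 'b')
  sorted[18] = cbcabd2dbd0c0$331303c0  (last char: '0')
  sorted[19] = d0c0$331303c0cbcabd2db  (last char: 'b')
  sorted[20] = d2dbd0c0$331303c0cbcab  (last char: 'b')
  sorted[21] = dbd0c0$331303c0cbcabd2  (last char: '2')
Last column: 0c3dc3d13$0ccda03b0bb2
Original string S is at sorted index 9

Answer: 0c3dc3d13$0ccda03b0bb2
9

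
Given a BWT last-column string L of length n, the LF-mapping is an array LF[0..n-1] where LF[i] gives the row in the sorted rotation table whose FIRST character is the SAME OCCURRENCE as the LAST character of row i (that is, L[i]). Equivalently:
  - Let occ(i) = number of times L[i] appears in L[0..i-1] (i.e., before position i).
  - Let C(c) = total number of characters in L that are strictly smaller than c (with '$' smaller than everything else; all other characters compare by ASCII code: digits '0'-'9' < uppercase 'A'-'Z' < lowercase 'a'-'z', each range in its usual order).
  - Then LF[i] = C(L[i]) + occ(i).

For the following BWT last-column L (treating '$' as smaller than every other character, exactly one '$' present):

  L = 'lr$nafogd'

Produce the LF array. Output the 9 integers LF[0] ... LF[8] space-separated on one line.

Char counts: '$':1, 'a':1, 'd':1, 'f':1, 'g':1, 'l':1, 'n':1, 'o':1, 'r':1
C (first-col start): C('$')=0, C('a')=1, C('d')=2, C('f')=3, C('g')=4, C('l')=5, C('n')=6, C('o')=7, C('r')=8
L[0]='l': occ=0, LF[0]=C('l')+0=5+0=5
L[1]='r': occ=0, LF[1]=C('r')+0=8+0=8
L[2]='$': occ=0, LF[2]=C('$')+0=0+0=0
L[3]='n': occ=0, LF[3]=C('n')+0=6+0=6
L[4]='a': occ=0, LF[4]=C('a')+0=1+0=1
L[5]='f': occ=0, LF[5]=C('f')+0=3+0=3
L[6]='o': occ=0, LF[6]=C('o')+0=7+0=7
L[7]='g': occ=0, LF[7]=C('g')+0=4+0=4
L[8]='d': occ=0, LF[8]=C('d')+0=2+0=2

Answer: 5 8 0 6 1 3 7 4 2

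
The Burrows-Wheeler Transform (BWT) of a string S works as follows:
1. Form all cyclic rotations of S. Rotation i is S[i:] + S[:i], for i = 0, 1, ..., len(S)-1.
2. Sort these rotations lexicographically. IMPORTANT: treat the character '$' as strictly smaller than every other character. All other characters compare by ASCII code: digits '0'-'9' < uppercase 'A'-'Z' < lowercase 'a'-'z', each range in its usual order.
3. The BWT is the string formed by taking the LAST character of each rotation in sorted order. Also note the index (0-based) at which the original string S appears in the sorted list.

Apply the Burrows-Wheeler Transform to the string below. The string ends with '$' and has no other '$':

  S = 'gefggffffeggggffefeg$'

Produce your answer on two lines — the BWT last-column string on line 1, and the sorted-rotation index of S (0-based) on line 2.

All 21 rotations (rotation i = S[i:]+S[:i]):
  rot[0] = gefggffffeggggffefeg$
  rot[1] = efggffffeggggffefeg$g
  rot[2] = fggffffeggggffefeg$ge
  rot[3] = ggffffeggggffefeg$gef
  rot[4] = gffffeggggffefeg$gefg
  rot[5] = ffffeggggffefeg$gefgg
  rot[6] = fffeggggffefeg$gefggf
  rot[7] = ffeggggffefeg$gefggff
  rot[8] = feggggffefeg$gefggfff
  rot[9] = eggggffefeg$gefggffff
  rot[10] = ggggffefeg$gefggffffe
  rot[11] = gggffefeg$gefggffffeg
  rot[12] = ggffefeg$gefggffffegg
  rot[13] = gffefeg$gefggffffeggg
  rot[14] = ffefeg$gefggffffegggg
  rot[15] = fefeg$gefggffffeggggf
  rot[16] = efeg$gefggffffeggggff
  rot[17] = feg$gefggffffeggggffe
  rot[18] = eg$gefggffffeggggffef
  rot[19] = g$gefggffffeggggffefe
  rot[20] = $gefggffffeggggffefeg
Sorted (with $ < everything):
  sorted[0] = $gefggffffeggggffefeg  (last char: 'g')
  sorted[1] = efeg$gefggffffeggggff  (last char: 'f')
  sorted[2] = efggffffeggggffefeg$g  (last char: 'g')
  sorted[3] = eg$gefggffffeggggffef  (last char: 'f')
  sorted[4] = eggggffefeg$gefggffff  (last char: 'f')
  sorted[5] = fefeg$gefggffffeggggf  (last char: 'f')
  sorted[6] = feg$gefggffffeggggffe  (last char: 'e')
  sorted[7] = feggggffefeg$gefggfff  (last char: 'f')
  sorted[8] = ffefeg$gefggffffegggg  (last char: 'g')
  sorted[9] = ffeggggffefeg$gefggff  (last char: 'f')
  sorted[10] = fffeggggffefeg$gefggf  (last char: 'f')
  sorted[11] = ffffeggggffefeg$gefgg  (last char: 'g')
  sorted[12] = fggffffeggggffefeg$ge  (last char: 'e')
  sorted[13] = g$gefggffffeggggffefe  (last char: 'e')
  sorted[14] = gefggffffeggggffefeg$  (last char: '$')
  sorted[15] = gffefeg$gefggffffeggg  (last char: 'g')
  sorted[16] = gffffeggggffefeg$gefg  (last char: 'g')
  sorted[17] = ggffefeg$gefggffffegg  (last char: 'g')
  sorted[18] = ggffffeggggffefeg$gef  (last char: 'f')
  sorted[19] = gggffefeg$gefggffffeg  (last char: 'g')
  sorted[20] = ggggffefeg$gefggffffe  (last char: 'e')
Last column: gfgfffefgffgee$gggfge
Original string S is at sorted index 14

Answer: gfgfffefgffgee$gggfge
14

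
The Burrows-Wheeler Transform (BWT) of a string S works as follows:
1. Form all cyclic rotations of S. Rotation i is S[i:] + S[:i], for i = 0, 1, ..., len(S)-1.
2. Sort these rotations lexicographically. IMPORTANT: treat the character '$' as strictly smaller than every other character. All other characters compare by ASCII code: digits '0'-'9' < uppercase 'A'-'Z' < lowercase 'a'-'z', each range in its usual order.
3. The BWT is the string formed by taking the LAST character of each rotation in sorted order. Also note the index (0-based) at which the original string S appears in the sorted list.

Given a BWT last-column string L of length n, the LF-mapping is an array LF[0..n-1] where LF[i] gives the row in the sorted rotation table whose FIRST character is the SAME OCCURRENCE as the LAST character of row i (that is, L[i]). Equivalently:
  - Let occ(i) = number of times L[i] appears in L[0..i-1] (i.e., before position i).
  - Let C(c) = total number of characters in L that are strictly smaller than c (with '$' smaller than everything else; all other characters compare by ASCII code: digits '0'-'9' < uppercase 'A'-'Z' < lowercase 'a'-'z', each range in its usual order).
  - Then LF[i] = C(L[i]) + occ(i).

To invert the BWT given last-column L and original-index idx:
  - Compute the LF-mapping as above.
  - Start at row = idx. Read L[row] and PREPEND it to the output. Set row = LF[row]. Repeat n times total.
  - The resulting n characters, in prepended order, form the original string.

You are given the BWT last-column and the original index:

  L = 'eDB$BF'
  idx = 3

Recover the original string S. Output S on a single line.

Answer: DBBFe$

Derivation:
LF mapping: 5 3 1 0 2 4
Walk LF starting at row 3, prepending L[row]:
  step 1: row=3, L[3]='$', prepend. Next row=LF[3]=0
  step 2: row=0, L[0]='e', prepend. Next row=LF[0]=5
  step 3: row=5, L[5]='F', prepend. Next row=LF[5]=4
  step 4: row=4, L[4]='B', prepend. Next row=LF[4]=2
  step 5: row=2, L[2]='B', prepend. Next row=LF[2]=1
  step 6: row=1, L[1]='D', prepend. Next row=LF[1]=3
Reversed output: DBBFe$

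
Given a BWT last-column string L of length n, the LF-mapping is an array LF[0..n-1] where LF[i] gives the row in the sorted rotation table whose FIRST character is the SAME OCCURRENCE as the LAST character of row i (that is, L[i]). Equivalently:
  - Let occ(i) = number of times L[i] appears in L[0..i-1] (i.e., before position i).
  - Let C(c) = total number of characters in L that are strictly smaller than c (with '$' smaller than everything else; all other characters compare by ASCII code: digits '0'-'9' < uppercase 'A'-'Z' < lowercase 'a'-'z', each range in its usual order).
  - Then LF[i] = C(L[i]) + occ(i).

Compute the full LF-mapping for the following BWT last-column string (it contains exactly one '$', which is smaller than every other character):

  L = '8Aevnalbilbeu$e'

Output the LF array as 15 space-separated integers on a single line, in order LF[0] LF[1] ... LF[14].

Char counts: '$':1, '8':1, 'A':1, 'a':1, 'b':2, 'e':3, 'i':1, 'l':2, 'n':1, 'u':1, 'v':1
C (first-col start): C('$')=0, C('8')=1, C('A')=2, C('a')=3, C('b')=4, C('e')=6, C('i')=9, C('l')=10, C('n')=12, C('u')=13, C('v')=14
L[0]='8': occ=0, LF[0]=C('8')+0=1+0=1
L[1]='A': occ=0, LF[1]=C('A')+0=2+0=2
L[2]='e': occ=0, LF[2]=C('e')+0=6+0=6
L[3]='v': occ=0, LF[3]=C('v')+0=14+0=14
L[4]='n': occ=0, LF[4]=C('n')+0=12+0=12
L[5]='a': occ=0, LF[5]=C('a')+0=3+0=3
L[6]='l': occ=0, LF[6]=C('l')+0=10+0=10
L[7]='b': occ=0, LF[7]=C('b')+0=4+0=4
L[8]='i': occ=0, LF[8]=C('i')+0=9+0=9
L[9]='l': occ=1, LF[9]=C('l')+1=10+1=11
L[10]='b': occ=1, LF[10]=C('b')+1=4+1=5
L[11]='e': occ=1, LF[11]=C('e')+1=6+1=7
L[12]='u': occ=0, LF[12]=C('u')+0=13+0=13
L[13]='$': occ=0, LF[13]=C('$')+0=0+0=0
L[14]='e': occ=2, LF[14]=C('e')+2=6+2=8

Answer: 1 2 6 14 12 3 10 4 9 11 5 7 13 0 8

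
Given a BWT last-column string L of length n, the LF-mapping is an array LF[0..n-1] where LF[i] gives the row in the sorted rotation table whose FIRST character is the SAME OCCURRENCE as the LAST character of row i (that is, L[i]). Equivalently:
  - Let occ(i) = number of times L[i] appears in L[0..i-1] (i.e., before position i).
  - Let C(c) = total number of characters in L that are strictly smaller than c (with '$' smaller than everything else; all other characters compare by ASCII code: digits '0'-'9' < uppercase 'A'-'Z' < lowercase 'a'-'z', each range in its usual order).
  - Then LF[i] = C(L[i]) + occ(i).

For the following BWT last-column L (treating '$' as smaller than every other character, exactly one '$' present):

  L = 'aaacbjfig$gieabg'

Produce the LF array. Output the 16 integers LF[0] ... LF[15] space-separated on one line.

Answer: 1 2 3 7 5 15 9 13 10 0 11 14 8 4 6 12

Derivation:
Char counts: '$':1, 'a':4, 'b':2, 'c':1, 'e':1, 'f':1, 'g':3, 'i':2, 'j':1
C (first-col start): C('$')=0, C('a')=1, C('b')=5, C('c')=7, C('e')=8, C('f')=9, C('g')=10, C('i')=13, C('j')=15
L[0]='a': occ=0, LF[0]=C('a')+0=1+0=1
L[1]='a': occ=1, LF[1]=C('a')+1=1+1=2
L[2]='a': occ=2, LF[2]=C('a')+2=1+2=3
L[3]='c': occ=0, LF[3]=C('c')+0=7+0=7
L[4]='b': occ=0, LF[4]=C('b')+0=5+0=5
L[5]='j': occ=0, LF[5]=C('j')+0=15+0=15
L[6]='f': occ=0, LF[6]=C('f')+0=9+0=9
L[7]='i': occ=0, LF[7]=C('i')+0=13+0=13
L[8]='g': occ=0, LF[8]=C('g')+0=10+0=10
L[9]='$': occ=0, LF[9]=C('$')+0=0+0=0
L[10]='g': occ=1, LF[10]=C('g')+1=10+1=11
L[11]='i': occ=1, LF[11]=C('i')+1=13+1=14
L[12]='e': occ=0, LF[12]=C('e')+0=8+0=8
L[13]='a': occ=3, LF[13]=C('a')+3=1+3=4
L[14]='b': occ=1, LF[14]=C('b')+1=5+1=6
L[15]='g': occ=2, LF[15]=C('g')+2=10+2=12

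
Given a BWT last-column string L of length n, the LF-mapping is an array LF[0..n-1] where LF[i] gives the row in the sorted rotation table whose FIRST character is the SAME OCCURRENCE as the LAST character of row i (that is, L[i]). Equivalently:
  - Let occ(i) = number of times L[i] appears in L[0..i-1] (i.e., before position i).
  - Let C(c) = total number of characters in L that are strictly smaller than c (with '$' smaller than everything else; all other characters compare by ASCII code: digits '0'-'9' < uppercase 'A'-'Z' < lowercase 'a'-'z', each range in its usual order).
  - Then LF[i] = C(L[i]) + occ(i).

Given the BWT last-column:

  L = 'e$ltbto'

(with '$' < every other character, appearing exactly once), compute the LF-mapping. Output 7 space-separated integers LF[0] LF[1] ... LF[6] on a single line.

Char counts: '$':1, 'b':1, 'e':1, 'l':1, 'o':1, 't':2
C (first-col start): C('$')=0, C('b')=1, C('e')=2, C('l')=3, C('o')=4, C('t')=5
L[0]='e': occ=0, LF[0]=C('e')+0=2+0=2
L[1]='$': occ=0, LF[1]=C('$')+0=0+0=0
L[2]='l': occ=0, LF[2]=C('l')+0=3+0=3
L[3]='t': occ=0, LF[3]=C('t')+0=5+0=5
L[4]='b': occ=0, LF[4]=C('b')+0=1+0=1
L[5]='t': occ=1, LF[5]=C('t')+1=5+1=6
L[6]='o': occ=0, LF[6]=C('o')+0=4+0=4

Answer: 2 0 3 5 1 6 4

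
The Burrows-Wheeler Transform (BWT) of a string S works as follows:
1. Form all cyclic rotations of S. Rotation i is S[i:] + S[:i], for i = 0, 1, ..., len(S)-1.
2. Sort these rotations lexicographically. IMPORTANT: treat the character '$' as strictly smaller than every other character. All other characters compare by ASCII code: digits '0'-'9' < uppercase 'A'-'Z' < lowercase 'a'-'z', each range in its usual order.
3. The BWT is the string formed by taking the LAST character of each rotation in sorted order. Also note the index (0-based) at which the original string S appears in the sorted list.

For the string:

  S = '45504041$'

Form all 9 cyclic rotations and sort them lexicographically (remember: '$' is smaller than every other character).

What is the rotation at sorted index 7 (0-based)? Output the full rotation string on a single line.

All 9 rotations (rotation i = S[i:]+S[:i]):
  rot[0] = 45504041$
  rot[1] = 5504041$4
  rot[2] = 504041$45
  rot[3] = 04041$455
  rot[4] = 4041$4550
  rot[5] = 041$45504
  rot[6] = 41$455040
  rot[7] = 1$4550404
  rot[8] = $45504041
Sorted (with $ < everything):
  sorted[0] = $45504041
  sorted[1] = 04041$455
  sorted[2] = 041$45504
  sorted[3] = 1$4550404
  sorted[4] = 4041$4550
  sorted[5] = 41$455040
  sorted[6] = 45504041$
  sorted[7] = 504041$45
  sorted[8] = 5504041$4
sorted[7] = 504041$45

Answer: 504041$45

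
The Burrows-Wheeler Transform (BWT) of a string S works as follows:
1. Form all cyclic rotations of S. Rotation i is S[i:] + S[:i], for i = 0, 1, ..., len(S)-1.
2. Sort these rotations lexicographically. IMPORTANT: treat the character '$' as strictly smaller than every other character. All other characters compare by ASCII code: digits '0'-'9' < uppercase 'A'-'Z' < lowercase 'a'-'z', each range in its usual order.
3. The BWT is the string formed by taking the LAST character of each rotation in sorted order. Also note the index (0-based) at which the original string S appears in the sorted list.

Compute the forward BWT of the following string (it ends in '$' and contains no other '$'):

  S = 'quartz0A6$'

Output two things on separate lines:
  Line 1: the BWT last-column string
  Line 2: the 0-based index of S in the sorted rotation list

Answer: 6zA0u$arqt
5

Derivation:
All 10 rotations (rotation i = S[i:]+S[:i]):
  rot[0] = quartz0A6$
  rot[1] = uartz0A6$q
  rot[2] = artz0A6$qu
  rot[3] = rtz0A6$qua
  rot[4] = tz0A6$quar
  rot[5] = z0A6$quart
  rot[6] = 0A6$quartz
  rot[7] = A6$quartz0
  rot[8] = 6$quartz0A
  rot[9] = $quartz0A6
Sorted (with $ < everything):
  sorted[0] = $quartz0A6  (last char: '6')
  sorted[1] = 0A6$quartz  (last char: 'z')
  sorted[2] = 6$quartz0A  (last char: 'A')
  sorted[3] = A6$quartz0  (last char: '0')
  sorted[4] = artz0A6$qu  (last char: 'u')
  sorted[5] = quartz0A6$  (last char: '$')
  sorted[6] = rtz0A6$qua  (last char: 'a')
  sorted[7] = tz0A6$quar  (last char: 'r')
  sorted[8] = uartz0A6$q  (last char: 'q')
  sorted[9] = z0A6$quart  (last char: 't')
Last column: 6zA0u$arqt
Original string S is at sorted index 5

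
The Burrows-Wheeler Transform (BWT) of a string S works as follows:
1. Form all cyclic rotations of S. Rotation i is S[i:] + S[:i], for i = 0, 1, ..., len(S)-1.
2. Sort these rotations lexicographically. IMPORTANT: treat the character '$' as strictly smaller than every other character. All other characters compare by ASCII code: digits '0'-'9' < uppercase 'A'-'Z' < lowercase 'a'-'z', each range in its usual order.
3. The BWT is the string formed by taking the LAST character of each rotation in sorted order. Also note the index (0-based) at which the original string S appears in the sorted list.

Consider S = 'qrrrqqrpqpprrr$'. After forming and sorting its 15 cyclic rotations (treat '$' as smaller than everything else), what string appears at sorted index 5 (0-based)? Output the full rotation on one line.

Answer: qqrpqpprrr$qrrr

Derivation:
All 15 rotations (rotation i = S[i:]+S[:i]):
  rot[0] = qrrrqqrpqpprrr$
  rot[1] = rrrqqrpqpprrr$q
  rot[2] = rrqqrpqpprrr$qr
  rot[3] = rqqrpqpprrr$qrr
  rot[4] = qqrpqpprrr$qrrr
  rot[5] = qrpqpprrr$qrrrq
  rot[6] = rpqpprrr$qrrrqq
  rot[7] = pqpprrr$qrrrqqr
  rot[8] = qpprrr$qrrrqqrp
  rot[9] = pprrr$qrrrqqrpq
  rot[10] = prrr$qrrrqqrpqp
  rot[11] = rrr$qrrrqqrpqpp
  rot[12] = rr$qrrrqqrpqppr
  rot[13] = r$qrrrqqrpqpprr
  rot[14] = $qrrrqqrpqpprrr
Sorted (with $ < everything):
  sorted[0] = $qrrrqqrpqpprrr
  sorted[1] = pprrr$qrrrqqrpq
  sorted[2] = pqpprrr$qrrrqqr
  sorted[3] = prrr$qrrrqqrpqp
  sorted[4] = qpprrr$qrrrqqrp
  sorted[5] = qqrpqpprrr$qrrr
  sorted[6] = qrpqpprrr$qrrrq
  sorted[7] = qrrrqqrpqpprrr$
  sorted[8] = r$qrrrqqrpqpprr
  sorted[9] = rpqpprrr$qrrrqq
  sorted[10] = rqqrpqpprrr$qrr
  sorted[11] = rr$qrrrqqrpqppr
  sorted[12] = rrqqrpqpprrr$qr
  sorted[13] = rrr$qrrrqqrpqpp
  sorted[14] = rrrqqrpqpprrr$q
sorted[5] = qqrpqpprrr$qrrr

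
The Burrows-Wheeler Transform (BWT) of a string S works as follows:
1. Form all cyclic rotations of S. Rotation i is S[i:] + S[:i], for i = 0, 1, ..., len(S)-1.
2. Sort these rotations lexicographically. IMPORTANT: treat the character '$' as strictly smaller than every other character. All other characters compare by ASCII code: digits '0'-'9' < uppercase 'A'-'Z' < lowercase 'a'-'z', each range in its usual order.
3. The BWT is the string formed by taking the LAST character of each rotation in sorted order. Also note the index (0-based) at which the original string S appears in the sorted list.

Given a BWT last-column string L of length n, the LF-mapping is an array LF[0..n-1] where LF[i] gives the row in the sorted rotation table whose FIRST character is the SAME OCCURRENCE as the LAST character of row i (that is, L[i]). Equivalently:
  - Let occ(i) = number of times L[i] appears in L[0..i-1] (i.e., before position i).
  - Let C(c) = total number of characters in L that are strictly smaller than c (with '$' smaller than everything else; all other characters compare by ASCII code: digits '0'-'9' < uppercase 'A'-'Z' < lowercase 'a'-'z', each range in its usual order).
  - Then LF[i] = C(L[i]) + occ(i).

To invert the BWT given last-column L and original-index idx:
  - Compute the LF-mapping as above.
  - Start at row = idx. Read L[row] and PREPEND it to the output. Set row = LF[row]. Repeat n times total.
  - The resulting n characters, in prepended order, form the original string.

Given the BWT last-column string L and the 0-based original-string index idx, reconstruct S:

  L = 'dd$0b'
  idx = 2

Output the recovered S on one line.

Answer: bd0d$

Derivation:
LF mapping: 3 4 0 1 2
Walk LF starting at row 2, prepending L[row]:
  step 1: row=2, L[2]='$', prepend. Next row=LF[2]=0
  step 2: row=0, L[0]='d', prepend. Next row=LF[0]=3
  step 3: row=3, L[3]='0', prepend. Next row=LF[3]=1
  step 4: row=1, L[1]='d', prepend. Next row=LF[1]=4
  step 5: row=4, L[4]='b', prepend. Next row=LF[4]=2
Reversed output: bd0d$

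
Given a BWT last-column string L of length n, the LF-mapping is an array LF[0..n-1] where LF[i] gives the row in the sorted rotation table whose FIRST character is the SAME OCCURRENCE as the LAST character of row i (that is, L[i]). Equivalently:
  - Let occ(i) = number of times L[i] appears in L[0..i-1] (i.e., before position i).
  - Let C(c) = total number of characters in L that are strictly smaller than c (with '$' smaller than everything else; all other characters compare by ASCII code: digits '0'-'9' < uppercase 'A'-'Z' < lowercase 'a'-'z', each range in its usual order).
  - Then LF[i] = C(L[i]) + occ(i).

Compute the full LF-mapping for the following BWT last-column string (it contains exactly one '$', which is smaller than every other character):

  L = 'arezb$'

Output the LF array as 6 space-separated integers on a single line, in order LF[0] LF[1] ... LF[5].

Char counts: '$':1, 'a':1, 'b':1, 'e':1, 'r':1, 'z':1
C (first-col start): C('$')=0, C('a')=1, C('b')=2, C('e')=3, C('r')=4, C('z')=5
L[0]='a': occ=0, LF[0]=C('a')+0=1+0=1
L[1]='r': occ=0, LF[1]=C('r')+0=4+0=4
L[2]='e': occ=0, LF[2]=C('e')+0=3+0=3
L[3]='z': occ=0, LF[3]=C('z')+0=5+0=5
L[4]='b': occ=0, LF[4]=C('b')+0=2+0=2
L[5]='$': occ=0, LF[5]=C('$')+0=0+0=0

Answer: 1 4 3 5 2 0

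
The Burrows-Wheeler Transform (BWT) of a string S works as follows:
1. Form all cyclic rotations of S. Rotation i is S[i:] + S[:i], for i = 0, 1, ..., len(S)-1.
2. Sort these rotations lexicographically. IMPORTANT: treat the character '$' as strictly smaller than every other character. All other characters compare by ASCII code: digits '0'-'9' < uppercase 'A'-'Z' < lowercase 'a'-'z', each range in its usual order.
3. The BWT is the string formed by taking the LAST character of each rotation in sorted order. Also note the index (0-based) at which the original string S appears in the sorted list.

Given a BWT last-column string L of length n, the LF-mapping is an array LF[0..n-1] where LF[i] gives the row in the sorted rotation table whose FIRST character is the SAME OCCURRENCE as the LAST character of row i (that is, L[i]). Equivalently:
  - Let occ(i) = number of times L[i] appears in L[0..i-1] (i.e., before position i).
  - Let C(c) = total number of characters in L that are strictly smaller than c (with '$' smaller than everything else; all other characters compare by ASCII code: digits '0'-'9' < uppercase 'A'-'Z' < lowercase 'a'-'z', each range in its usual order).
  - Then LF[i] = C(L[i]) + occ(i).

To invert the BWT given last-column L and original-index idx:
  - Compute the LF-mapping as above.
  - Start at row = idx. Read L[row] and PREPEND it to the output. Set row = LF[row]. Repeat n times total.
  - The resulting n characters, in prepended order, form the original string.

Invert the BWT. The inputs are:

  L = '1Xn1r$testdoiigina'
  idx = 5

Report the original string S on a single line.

LF mapping: 1 3 11 2 14 0 16 6 15 17 5 13 8 9 7 10 12 4
Walk LF starting at row 5, prepending L[row]:
  step 1: row=5, L[5]='$', prepend. Next row=LF[5]=0
  step 2: row=0, L[0]='1', prepend. Next row=LF[0]=1
  step 3: row=1, L[1]='X', prepend. Next row=LF[1]=3
  step 4: row=3, L[3]='1', prepend. Next row=LF[3]=2
  step 5: row=2, L[2]='n', prepend. Next row=LF[2]=11
  step 6: row=11, L[11]='o', prepend. Next row=LF[11]=13
  step 7: row=13, L[13]='i', prepend. Next row=LF[13]=9
  step 8: row=9, L[9]='t', prepend. Next row=LF[9]=17
  step 9: row=17, L[17]='a', prepend. Next row=LF[17]=4
  step 10: row=4, L[4]='r', prepend. Next row=LF[4]=14
  step 11: row=14, L[14]='g', prepend. Next row=LF[14]=7
  step 12: row=7, L[7]='e', prepend. Next row=LF[7]=6
  step 13: row=6, L[6]='t', prepend. Next row=LF[6]=16
  step 14: row=16, L[16]='n', prepend. Next row=LF[16]=12
  step 15: row=12, L[12]='i', prepend. Next row=LF[12]=8
  step 16: row=8, L[8]='s', prepend. Next row=LF[8]=15
  step 17: row=15, L[15]='i', prepend. Next row=LF[15]=10
  step 18: row=10, L[10]='d', prepend. Next row=LF[10]=5
Reversed output: disintegration1X1$

Answer: disintegration1X1$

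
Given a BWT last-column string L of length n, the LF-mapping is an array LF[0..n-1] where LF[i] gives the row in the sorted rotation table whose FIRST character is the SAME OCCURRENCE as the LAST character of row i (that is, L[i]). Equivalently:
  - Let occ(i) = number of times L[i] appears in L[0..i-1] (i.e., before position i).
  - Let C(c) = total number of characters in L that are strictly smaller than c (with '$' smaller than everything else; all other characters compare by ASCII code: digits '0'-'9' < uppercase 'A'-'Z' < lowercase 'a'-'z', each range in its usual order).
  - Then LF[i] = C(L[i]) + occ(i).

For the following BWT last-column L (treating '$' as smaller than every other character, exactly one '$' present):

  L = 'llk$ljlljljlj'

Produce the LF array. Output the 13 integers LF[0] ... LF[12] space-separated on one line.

Answer: 6 7 5 0 8 1 9 10 2 11 3 12 4

Derivation:
Char counts: '$':1, 'j':4, 'k':1, 'l':7
C (first-col start): C('$')=0, C('j')=1, C('k')=5, C('l')=6
L[0]='l': occ=0, LF[0]=C('l')+0=6+0=6
L[1]='l': occ=1, LF[1]=C('l')+1=6+1=7
L[2]='k': occ=0, LF[2]=C('k')+0=5+0=5
L[3]='$': occ=0, LF[3]=C('$')+0=0+0=0
L[4]='l': occ=2, LF[4]=C('l')+2=6+2=8
L[5]='j': occ=0, LF[5]=C('j')+0=1+0=1
L[6]='l': occ=3, LF[6]=C('l')+3=6+3=9
L[7]='l': occ=4, LF[7]=C('l')+4=6+4=10
L[8]='j': occ=1, LF[8]=C('j')+1=1+1=2
L[9]='l': occ=5, LF[9]=C('l')+5=6+5=11
L[10]='j': occ=2, LF[10]=C('j')+2=1+2=3
L[11]='l': occ=6, LF[11]=C('l')+6=6+6=12
L[12]='j': occ=3, LF[12]=C('j')+3=1+3=4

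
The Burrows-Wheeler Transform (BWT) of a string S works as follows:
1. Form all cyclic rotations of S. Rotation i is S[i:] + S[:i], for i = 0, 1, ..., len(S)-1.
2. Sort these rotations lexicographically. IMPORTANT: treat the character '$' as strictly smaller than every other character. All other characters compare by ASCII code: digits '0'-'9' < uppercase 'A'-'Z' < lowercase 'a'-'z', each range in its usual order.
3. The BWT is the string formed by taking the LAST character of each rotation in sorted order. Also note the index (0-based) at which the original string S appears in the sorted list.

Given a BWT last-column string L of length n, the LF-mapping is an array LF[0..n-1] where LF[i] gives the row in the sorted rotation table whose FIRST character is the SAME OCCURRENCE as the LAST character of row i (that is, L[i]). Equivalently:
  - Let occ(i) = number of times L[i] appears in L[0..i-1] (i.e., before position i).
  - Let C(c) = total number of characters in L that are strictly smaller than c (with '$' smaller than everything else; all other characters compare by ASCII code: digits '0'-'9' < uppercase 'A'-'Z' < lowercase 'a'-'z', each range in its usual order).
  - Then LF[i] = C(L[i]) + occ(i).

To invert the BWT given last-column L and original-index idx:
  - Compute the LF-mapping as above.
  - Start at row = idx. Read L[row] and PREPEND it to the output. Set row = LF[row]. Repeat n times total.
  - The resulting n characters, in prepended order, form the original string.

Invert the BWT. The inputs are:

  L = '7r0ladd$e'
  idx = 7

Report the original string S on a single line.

Answer: ladder07$

Derivation:
LF mapping: 2 8 1 7 3 4 5 0 6
Walk LF starting at row 7, prepending L[row]:
  step 1: row=7, L[7]='$', prepend. Next row=LF[7]=0
  step 2: row=0, L[0]='7', prepend. Next row=LF[0]=2
  step 3: row=2, L[2]='0', prepend. Next row=LF[2]=1
  step 4: row=1, L[1]='r', prepend. Next row=LF[1]=8
  step 5: row=8, L[8]='e', prepend. Next row=LF[8]=6
  step 6: row=6, L[6]='d', prepend. Next row=LF[6]=5
  step 7: row=5, L[5]='d', prepend. Next row=LF[5]=4
  step 8: row=4, L[4]='a', prepend. Next row=LF[4]=3
  step 9: row=3, L[3]='l', prepend. Next row=LF[3]=7
Reversed output: ladder07$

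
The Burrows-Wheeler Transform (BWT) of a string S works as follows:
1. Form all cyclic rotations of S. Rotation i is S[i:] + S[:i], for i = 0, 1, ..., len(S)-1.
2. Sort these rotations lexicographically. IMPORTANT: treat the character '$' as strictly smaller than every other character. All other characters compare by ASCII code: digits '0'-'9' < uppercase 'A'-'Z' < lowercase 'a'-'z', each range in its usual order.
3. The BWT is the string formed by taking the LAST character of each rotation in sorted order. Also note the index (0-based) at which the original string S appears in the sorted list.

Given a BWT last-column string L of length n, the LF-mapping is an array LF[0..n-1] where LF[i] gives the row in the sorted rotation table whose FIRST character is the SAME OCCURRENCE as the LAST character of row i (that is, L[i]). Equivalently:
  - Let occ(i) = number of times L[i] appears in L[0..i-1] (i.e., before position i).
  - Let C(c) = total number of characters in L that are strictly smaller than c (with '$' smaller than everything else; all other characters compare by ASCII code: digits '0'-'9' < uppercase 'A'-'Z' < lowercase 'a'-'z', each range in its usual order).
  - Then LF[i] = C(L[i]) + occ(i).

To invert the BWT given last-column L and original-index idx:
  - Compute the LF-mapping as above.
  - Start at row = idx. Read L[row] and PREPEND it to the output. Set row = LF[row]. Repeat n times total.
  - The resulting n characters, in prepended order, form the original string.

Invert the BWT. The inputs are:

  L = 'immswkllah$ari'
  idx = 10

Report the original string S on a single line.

LF mapping: 4 9 10 12 13 6 7 8 1 3 0 2 11 5
Walk LF starting at row 10, prepending L[row]:
  step 1: row=10, L[10]='$', prepend. Next row=LF[10]=0
  step 2: row=0, L[0]='i', prepend. Next row=LF[0]=4
  step 3: row=4, L[4]='w', prepend. Next row=LF[4]=13
  step 4: row=13, L[13]='i', prepend. Next row=LF[13]=5
  step 5: row=5, L[5]='k', prepend. Next row=LF[5]=6
  step 6: row=6, L[6]='l', prepend. Next row=LF[6]=7
  step 7: row=7, L[7]='l', prepend. Next row=LF[7]=8
  step 8: row=8, L[8]='a', prepend. Next row=LF[8]=1
  step 9: row=1, L[1]='m', prepend. Next row=LF[1]=9
  step 10: row=9, L[9]='h', prepend. Next row=LF[9]=3
  step 11: row=3, L[3]='s', prepend. Next row=LF[3]=12
  step 12: row=12, L[12]='r', prepend. Next row=LF[12]=11
  step 13: row=11, L[11]='a', prepend. Next row=LF[11]=2
  step 14: row=2, L[2]='m', prepend. Next row=LF[2]=10
Reversed output: marshmallkiwi$

Answer: marshmallkiwi$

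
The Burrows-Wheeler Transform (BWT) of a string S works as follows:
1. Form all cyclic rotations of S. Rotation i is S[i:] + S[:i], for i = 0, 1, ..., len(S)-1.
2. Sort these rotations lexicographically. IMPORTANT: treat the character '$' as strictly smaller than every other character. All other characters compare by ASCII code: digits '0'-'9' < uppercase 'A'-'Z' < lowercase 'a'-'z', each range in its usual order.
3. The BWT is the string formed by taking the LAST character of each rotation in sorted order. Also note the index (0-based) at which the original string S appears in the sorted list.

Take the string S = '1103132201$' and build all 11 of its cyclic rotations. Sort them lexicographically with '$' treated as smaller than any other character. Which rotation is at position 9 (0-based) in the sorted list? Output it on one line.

All 11 rotations (rotation i = S[i:]+S[:i]):
  rot[0] = 1103132201$
  rot[1] = 103132201$1
  rot[2] = 03132201$11
  rot[3] = 3132201$110
  rot[4] = 132201$1103
  rot[5] = 32201$11031
  rot[6] = 2201$110313
  rot[7] = 201$1103132
  rot[8] = 01$11031322
  rot[9] = 1$110313220
  rot[10] = $1103132201
Sorted (with $ < everything):
  sorted[0] = $1103132201
  sorted[1] = 01$11031322
  sorted[2] = 03132201$11
  sorted[3] = 1$110313220
  sorted[4] = 103132201$1
  sorted[5] = 1103132201$
  sorted[6] = 132201$1103
  sorted[7] = 201$1103132
  sorted[8] = 2201$110313
  sorted[9] = 3132201$110
  sorted[10] = 32201$11031
sorted[9] = 3132201$110

Answer: 3132201$110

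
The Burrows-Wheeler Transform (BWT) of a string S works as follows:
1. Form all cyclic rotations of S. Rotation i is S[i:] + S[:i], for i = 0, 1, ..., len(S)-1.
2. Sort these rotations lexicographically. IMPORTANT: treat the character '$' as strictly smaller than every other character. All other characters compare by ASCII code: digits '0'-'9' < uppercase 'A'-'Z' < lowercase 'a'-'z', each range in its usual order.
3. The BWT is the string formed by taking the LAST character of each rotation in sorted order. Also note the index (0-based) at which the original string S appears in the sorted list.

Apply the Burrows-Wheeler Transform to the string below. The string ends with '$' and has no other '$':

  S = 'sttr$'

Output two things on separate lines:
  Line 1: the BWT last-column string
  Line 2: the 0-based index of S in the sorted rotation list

All 5 rotations (rotation i = S[i:]+S[:i]):
  rot[0] = sttr$
  rot[1] = ttr$s
  rot[2] = tr$st
  rot[3] = r$stt
  rot[4] = $sttr
Sorted (with $ < everything):
  sorted[0] = $sttr  (last char: 'r')
  sorted[1] = r$stt  (last char: 't')
  sorted[2] = sttr$  (last char: '$')
  sorted[3] = tr$st  (last char: 't')
  sorted[4] = ttr$s  (last char: 's')
Last column: rt$ts
Original string S is at sorted index 2

Answer: rt$ts
2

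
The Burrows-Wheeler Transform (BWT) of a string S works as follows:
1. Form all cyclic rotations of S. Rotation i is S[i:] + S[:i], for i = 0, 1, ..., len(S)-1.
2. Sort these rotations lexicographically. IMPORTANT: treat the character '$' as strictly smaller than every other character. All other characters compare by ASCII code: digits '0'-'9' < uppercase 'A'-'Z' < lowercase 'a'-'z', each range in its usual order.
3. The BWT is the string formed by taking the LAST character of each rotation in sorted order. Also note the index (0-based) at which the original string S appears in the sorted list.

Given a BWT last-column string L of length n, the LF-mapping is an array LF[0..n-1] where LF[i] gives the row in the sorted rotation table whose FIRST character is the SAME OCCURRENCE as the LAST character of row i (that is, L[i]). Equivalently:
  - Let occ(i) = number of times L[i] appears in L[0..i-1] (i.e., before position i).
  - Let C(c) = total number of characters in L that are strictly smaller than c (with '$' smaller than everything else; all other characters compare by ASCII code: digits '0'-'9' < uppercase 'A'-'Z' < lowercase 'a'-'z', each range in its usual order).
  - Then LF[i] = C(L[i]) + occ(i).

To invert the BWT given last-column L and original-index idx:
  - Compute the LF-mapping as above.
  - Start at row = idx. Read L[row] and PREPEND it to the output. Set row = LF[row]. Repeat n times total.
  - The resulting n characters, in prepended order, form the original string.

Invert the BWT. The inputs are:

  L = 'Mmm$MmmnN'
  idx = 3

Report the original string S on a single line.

LF mapping: 1 4 5 0 2 6 7 8 3
Walk LF starting at row 3, prepending L[row]:
  step 1: row=3, L[3]='$', prepend. Next row=LF[3]=0
  step 2: row=0, L[0]='M', prepend. Next row=LF[0]=1
  step 3: row=1, L[1]='m', prepend. Next row=LF[1]=4
  step 4: row=4, L[4]='M', prepend. Next row=LF[4]=2
  step 5: row=2, L[2]='m', prepend. Next row=LF[2]=5
  step 6: row=5, L[5]='m', prepend. Next row=LF[5]=6
  step 7: row=6, L[6]='m', prepend. Next row=LF[6]=7
  step 8: row=7, L[7]='n', prepend. Next row=LF[7]=8
  step 9: row=8, L[8]='N', prepend. Next row=LF[8]=3
Reversed output: NnmmmMmM$

Answer: NnmmmMmM$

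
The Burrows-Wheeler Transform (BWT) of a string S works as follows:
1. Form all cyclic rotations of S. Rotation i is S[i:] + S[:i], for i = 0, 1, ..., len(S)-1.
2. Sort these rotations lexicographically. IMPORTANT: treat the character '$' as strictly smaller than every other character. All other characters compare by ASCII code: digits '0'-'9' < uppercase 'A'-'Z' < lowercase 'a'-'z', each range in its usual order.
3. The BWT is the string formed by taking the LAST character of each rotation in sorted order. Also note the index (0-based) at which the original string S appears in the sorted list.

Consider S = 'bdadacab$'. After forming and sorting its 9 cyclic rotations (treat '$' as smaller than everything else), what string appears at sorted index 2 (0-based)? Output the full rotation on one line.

All 9 rotations (rotation i = S[i:]+S[:i]):
  rot[0] = bdadacab$
  rot[1] = dadacab$b
  rot[2] = adacab$bd
  rot[3] = dacab$bda
  rot[4] = acab$bdad
  rot[5] = cab$bdada
  rot[6] = ab$bdadac
  rot[7] = b$bdadaca
  rot[8] = $bdadacab
Sorted (with $ < everything):
  sorted[0] = $bdadacab
  sorted[1] = ab$bdadac
  sorted[2] = acab$bdad
  sorted[3] = adacab$bd
  sorted[4] = b$bdadaca
  sorted[5] = bdadacab$
  sorted[6] = cab$bdada
  sorted[7] = dacab$bda
  sorted[8] = dadacab$b
sorted[2] = acab$bdad

Answer: acab$bdad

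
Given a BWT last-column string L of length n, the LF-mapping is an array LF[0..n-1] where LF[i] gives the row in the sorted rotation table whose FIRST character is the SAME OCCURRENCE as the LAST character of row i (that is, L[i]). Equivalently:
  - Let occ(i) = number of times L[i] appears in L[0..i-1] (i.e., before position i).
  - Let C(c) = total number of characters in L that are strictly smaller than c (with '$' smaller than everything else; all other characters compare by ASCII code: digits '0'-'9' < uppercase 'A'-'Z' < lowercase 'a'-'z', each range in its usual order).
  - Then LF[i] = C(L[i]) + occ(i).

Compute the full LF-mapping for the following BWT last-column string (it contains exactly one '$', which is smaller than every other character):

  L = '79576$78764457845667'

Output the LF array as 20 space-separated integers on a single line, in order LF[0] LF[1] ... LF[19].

Char counts: '$':1, '4':3, '5':3, '6':4, '7':6, '8':2, '9':1
C (first-col start): C('$')=0, C('4')=1, C('5')=4, C('6')=7, C('7')=11, C('8')=17, C('9')=19
L[0]='7': occ=0, LF[0]=C('7')+0=11+0=11
L[1]='9': occ=0, LF[1]=C('9')+0=19+0=19
L[2]='5': occ=0, LF[2]=C('5')+0=4+0=4
L[3]='7': occ=1, LF[3]=C('7')+1=11+1=12
L[4]='6': occ=0, LF[4]=C('6')+0=7+0=7
L[5]='$': occ=0, LF[5]=C('$')+0=0+0=0
L[6]='7': occ=2, LF[6]=C('7')+2=11+2=13
L[7]='8': occ=0, LF[7]=C('8')+0=17+0=17
L[8]='7': occ=3, LF[8]=C('7')+3=11+3=14
L[9]='6': occ=1, LF[9]=C('6')+1=7+1=8
L[10]='4': occ=0, LF[10]=C('4')+0=1+0=1
L[11]='4': occ=1, LF[11]=C('4')+1=1+1=2
L[12]='5': occ=1, LF[12]=C('5')+1=4+1=5
L[13]='7': occ=4, LF[13]=C('7')+4=11+4=15
L[14]='8': occ=1, LF[14]=C('8')+1=17+1=18
L[15]='4': occ=2, LF[15]=C('4')+2=1+2=3
L[16]='5': occ=2, LF[16]=C('5')+2=4+2=6
L[17]='6': occ=2, LF[17]=C('6')+2=7+2=9
L[18]='6': occ=3, LF[18]=C('6')+3=7+3=10
L[19]='7': occ=5, LF[19]=C('7')+5=11+5=16

Answer: 11 19 4 12 7 0 13 17 14 8 1 2 5 15 18 3 6 9 10 16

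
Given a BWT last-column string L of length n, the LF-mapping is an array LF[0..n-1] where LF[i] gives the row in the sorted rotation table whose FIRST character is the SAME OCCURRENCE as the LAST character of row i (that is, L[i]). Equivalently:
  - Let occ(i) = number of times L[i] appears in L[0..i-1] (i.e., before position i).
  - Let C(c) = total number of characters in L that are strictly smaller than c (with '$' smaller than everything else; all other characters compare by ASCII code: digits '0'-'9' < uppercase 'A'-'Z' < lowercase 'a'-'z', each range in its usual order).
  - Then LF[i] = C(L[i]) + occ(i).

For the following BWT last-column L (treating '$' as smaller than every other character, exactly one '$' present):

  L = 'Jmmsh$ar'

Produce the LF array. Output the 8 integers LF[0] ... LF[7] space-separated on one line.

Answer: 1 4 5 7 3 0 2 6

Derivation:
Char counts: '$':1, 'J':1, 'a':1, 'h':1, 'm':2, 'r':1, 's':1
C (first-col start): C('$')=0, C('J')=1, C('a')=2, C('h')=3, C('m')=4, C('r')=6, C('s')=7
L[0]='J': occ=0, LF[0]=C('J')+0=1+0=1
L[1]='m': occ=0, LF[1]=C('m')+0=4+0=4
L[2]='m': occ=1, LF[2]=C('m')+1=4+1=5
L[3]='s': occ=0, LF[3]=C('s')+0=7+0=7
L[4]='h': occ=0, LF[4]=C('h')+0=3+0=3
L[5]='$': occ=0, LF[5]=C('$')+0=0+0=0
L[6]='a': occ=0, LF[6]=C('a')+0=2+0=2
L[7]='r': occ=0, LF[7]=C('r')+0=6+0=6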